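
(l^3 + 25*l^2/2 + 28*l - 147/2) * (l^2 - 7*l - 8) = l^5 + 11*l^4/2 - 135*l^3/2 - 739*l^2/2 + 581*l/2 + 588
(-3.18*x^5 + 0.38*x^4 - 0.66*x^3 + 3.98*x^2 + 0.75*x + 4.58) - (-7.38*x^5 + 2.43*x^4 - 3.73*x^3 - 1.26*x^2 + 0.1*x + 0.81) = 4.2*x^5 - 2.05*x^4 + 3.07*x^3 + 5.24*x^2 + 0.65*x + 3.77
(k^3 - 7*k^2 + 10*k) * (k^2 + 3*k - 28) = k^5 - 4*k^4 - 39*k^3 + 226*k^2 - 280*k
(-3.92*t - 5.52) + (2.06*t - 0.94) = -1.86*t - 6.46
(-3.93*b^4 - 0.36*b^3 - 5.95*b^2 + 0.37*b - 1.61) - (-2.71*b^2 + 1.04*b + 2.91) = -3.93*b^4 - 0.36*b^3 - 3.24*b^2 - 0.67*b - 4.52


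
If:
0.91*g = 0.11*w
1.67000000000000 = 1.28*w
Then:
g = 0.16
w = 1.30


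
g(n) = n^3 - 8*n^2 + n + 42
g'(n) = 3*n^2 - 16*n + 1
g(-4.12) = -167.85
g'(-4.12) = 117.84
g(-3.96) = -149.51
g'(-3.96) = 111.40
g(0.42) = 41.08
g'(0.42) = -5.19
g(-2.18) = -8.56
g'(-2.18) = 50.14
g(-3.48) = -100.51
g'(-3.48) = 93.01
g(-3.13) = -70.17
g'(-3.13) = 80.47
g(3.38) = -7.40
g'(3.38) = -18.81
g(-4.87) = -268.11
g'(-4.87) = 150.07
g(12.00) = 630.00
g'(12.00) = 241.00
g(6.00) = -24.00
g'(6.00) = 13.00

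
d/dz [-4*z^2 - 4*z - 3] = -8*z - 4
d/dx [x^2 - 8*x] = 2*x - 8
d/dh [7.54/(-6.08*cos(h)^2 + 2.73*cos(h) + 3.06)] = (20.5842 - 91.6864*cos(h))*sin(h)/(-6.08*cos(h)^2 + 2.73*cos(h) + 3.06)^2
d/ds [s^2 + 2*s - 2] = 2*s + 2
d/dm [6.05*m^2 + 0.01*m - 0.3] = 12.1*m + 0.01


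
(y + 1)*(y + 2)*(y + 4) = y^3 + 7*y^2 + 14*y + 8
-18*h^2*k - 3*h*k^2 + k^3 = k*(-6*h + k)*(3*h + k)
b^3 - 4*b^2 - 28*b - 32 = (b - 8)*(b + 2)^2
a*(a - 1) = a^2 - a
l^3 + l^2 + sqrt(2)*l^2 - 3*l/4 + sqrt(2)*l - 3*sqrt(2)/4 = (l - 1/2)*(l + 3/2)*(l + sqrt(2))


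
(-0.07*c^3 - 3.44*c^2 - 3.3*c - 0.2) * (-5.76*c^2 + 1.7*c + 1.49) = 0.4032*c^5 + 19.6954*c^4 + 13.0557*c^3 - 9.5836*c^2 - 5.257*c - 0.298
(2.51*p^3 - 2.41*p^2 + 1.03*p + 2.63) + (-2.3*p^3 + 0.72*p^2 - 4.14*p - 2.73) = 0.21*p^3 - 1.69*p^2 - 3.11*p - 0.1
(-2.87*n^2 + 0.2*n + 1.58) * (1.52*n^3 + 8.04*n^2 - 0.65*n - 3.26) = -4.3624*n^5 - 22.7708*n^4 + 5.8751*n^3 + 21.9294*n^2 - 1.679*n - 5.1508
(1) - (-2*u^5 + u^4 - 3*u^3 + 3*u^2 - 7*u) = 2*u^5 - u^4 + 3*u^3 - 3*u^2 + 7*u + 1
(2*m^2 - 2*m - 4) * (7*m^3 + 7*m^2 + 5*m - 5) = 14*m^5 - 32*m^3 - 48*m^2 - 10*m + 20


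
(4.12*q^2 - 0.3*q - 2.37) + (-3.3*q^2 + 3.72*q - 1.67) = 0.82*q^2 + 3.42*q - 4.04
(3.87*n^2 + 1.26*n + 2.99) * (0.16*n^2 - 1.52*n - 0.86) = 0.6192*n^4 - 5.6808*n^3 - 4.765*n^2 - 5.6284*n - 2.5714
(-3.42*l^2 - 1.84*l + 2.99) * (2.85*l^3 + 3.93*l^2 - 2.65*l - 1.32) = -9.747*l^5 - 18.6846*l^4 + 10.3533*l^3 + 21.1411*l^2 - 5.4947*l - 3.9468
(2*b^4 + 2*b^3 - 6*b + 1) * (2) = 4*b^4 + 4*b^3 - 12*b + 2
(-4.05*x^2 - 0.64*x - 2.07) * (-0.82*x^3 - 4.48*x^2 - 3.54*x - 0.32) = 3.321*x^5 + 18.6688*x^4 + 18.9016*x^3 + 12.8352*x^2 + 7.5326*x + 0.6624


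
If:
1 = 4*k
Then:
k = 1/4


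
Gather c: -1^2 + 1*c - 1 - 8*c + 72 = 70 - 7*c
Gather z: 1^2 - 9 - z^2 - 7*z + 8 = -z^2 - 7*z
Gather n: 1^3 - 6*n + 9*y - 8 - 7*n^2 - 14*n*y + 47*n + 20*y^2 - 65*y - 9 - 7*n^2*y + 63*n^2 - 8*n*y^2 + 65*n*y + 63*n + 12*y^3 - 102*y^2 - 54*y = n^2*(56 - 7*y) + n*(-8*y^2 + 51*y + 104) + 12*y^3 - 82*y^2 - 110*y - 16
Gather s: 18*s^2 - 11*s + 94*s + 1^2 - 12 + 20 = 18*s^2 + 83*s + 9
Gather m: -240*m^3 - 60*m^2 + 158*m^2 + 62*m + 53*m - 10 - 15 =-240*m^3 + 98*m^2 + 115*m - 25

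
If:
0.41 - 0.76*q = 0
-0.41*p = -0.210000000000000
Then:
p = 0.51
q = 0.54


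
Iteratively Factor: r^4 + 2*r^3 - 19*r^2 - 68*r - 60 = (r + 3)*(r^3 - r^2 - 16*r - 20) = (r + 2)*(r + 3)*(r^2 - 3*r - 10) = (r - 5)*(r + 2)*(r + 3)*(r + 2)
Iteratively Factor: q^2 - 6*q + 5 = (q - 1)*(q - 5)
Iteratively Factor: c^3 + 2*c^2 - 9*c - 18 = (c + 3)*(c^2 - c - 6) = (c - 3)*(c + 3)*(c + 2)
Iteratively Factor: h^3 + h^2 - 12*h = (h)*(h^2 + h - 12) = h*(h - 3)*(h + 4)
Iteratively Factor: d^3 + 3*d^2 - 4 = (d + 2)*(d^2 + d - 2) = (d - 1)*(d + 2)*(d + 2)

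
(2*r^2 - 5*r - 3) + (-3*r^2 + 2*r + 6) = -r^2 - 3*r + 3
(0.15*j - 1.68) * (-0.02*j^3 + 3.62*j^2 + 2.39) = -0.003*j^4 + 0.5766*j^3 - 6.0816*j^2 + 0.3585*j - 4.0152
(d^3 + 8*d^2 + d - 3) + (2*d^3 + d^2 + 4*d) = 3*d^3 + 9*d^2 + 5*d - 3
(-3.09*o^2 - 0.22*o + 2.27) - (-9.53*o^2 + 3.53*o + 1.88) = 6.44*o^2 - 3.75*o + 0.39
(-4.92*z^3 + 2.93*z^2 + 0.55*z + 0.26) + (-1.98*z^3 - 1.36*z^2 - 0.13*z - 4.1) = -6.9*z^3 + 1.57*z^2 + 0.42*z - 3.84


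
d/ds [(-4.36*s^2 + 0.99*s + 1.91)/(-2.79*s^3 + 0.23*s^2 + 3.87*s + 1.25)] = (-12.1644*s^4 + 5.5242*s^3 - 1.1142*s^2 - 11.7786*s - 6.1542)/(7.7841*s^6 - 1.2834*s^5 - 21.5417*s^4 - 5.1948*s^3 + 15.5519*s^2 + 9.675*s + 1.5625)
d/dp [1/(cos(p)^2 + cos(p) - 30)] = (2*cos(p) + 1)*sin(p)/(cos(p)^2 + cos(p) - 30)^2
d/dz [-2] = 0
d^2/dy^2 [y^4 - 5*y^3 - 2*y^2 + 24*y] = 12*y^2 - 30*y - 4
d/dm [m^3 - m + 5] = 3*m^2 - 1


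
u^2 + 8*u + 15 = (u + 3)*(u + 5)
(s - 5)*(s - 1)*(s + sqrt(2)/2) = s^3 - 6*s^2 + sqrt(2)*s^2/2 - 3*sqrt(2)*s + 5*s + 5*sqrt(2)/2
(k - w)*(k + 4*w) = k^2 + 3*k*w - 4*w^2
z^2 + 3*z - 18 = (z - 3)*(z + 6)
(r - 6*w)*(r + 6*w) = r^2 - 36*w^2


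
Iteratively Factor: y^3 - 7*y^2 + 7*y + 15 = (y - 5)*(y^2 - 2*y - 3) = (y - 5)*(y + 1)*(y - 3)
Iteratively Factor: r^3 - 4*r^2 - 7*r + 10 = (r - 5)*(r^2 + r - 2) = (r - 5)*(r - 1)*(r + 2)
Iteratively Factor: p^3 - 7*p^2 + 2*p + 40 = (p + 2)*(p^2 - 9*p + 20) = (p - 4)*(p + 2)*(p - 5)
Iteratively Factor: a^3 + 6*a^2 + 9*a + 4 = (a + 1)*(a^2 + 5*a + 4) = (a + 1)^2*(a + 4)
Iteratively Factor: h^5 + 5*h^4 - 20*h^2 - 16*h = (h + 4)*(h^4 + h^3 - 4*h^2 - 4*h) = (h - 2)*(h + 4)*(h^3 + 3*h^2 + 2*h) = (h - 2)*(h + 1)*(h + 4)*(h^2 + 2*h) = h*(h - 2)*(h + 1)*(h + 4)*(h + 2)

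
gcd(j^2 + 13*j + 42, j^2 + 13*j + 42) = j^2 + 13*j + 42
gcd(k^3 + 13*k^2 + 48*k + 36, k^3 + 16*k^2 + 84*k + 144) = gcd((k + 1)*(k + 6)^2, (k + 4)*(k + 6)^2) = k^2 + 12*k + 36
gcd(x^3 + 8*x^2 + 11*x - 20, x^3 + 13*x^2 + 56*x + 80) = x^2 + 9*x + 20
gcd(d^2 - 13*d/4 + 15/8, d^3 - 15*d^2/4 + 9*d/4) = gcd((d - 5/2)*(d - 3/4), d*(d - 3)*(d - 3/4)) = d - 3/4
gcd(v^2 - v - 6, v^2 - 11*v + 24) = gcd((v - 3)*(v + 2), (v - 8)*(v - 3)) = v - 3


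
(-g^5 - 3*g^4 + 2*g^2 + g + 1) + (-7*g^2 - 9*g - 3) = -g^5 - 3*g^4 - 5*g^2 - 8*g - 2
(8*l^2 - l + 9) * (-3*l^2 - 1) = -24*l^4 + 3*l^3 - 35*l^2 + l - 9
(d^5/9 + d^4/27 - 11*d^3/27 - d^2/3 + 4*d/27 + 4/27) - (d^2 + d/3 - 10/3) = d^5/9 + d^4/27 - 11*d^3/27 - 4*d^2/3 - 5*d/27 + 94/27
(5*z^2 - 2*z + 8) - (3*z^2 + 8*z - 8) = 2*z^2 - 10*z + 16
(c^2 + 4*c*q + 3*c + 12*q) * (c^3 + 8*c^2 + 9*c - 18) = c^5 + 4*c^4*q + 11*c^4 + 44*c^3*q + 33*c^3 + 132*c^2*q + 9*c^2 + 36*c*q - 54*c - 216*q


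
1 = 1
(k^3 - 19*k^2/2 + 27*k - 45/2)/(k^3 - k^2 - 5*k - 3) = (2*k^2 - 13*k + 15)/(2*(k^2 + 2*k + 1))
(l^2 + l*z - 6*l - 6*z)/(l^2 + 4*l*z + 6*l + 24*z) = (l^2 + l*z - 6*l - 6*z)/(l^2 + 4*l*z + 6*l + 24*z)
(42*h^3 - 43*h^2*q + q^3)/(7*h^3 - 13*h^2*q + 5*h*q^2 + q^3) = (-6*h + q)/(-h + q)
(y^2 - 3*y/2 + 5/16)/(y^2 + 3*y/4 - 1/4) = (y - 5/4)/(y + 1)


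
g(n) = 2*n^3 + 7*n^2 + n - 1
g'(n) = 6*n^2 + 14*n + 1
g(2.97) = 116.11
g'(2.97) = 95.51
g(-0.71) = 1.10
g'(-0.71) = -5.92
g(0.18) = -0.58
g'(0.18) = 3.71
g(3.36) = 157.25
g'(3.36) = 115.78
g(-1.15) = 4.07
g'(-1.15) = -7.16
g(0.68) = 3.55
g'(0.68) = 13.29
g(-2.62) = 8.46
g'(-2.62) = 5.51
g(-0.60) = 0.49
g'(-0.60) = -5.24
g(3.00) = 119.00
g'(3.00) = 97.00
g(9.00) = 2033.00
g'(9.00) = 613.00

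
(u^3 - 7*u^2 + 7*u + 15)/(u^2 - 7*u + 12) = (u^2 - 4*u - 5)/(u - 4)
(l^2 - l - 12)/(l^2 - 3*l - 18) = (l - 4)/(l - 6)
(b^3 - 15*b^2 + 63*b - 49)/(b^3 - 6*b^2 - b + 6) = (b^2 - 14*b + 49)/(b^2 - 5*b - 6)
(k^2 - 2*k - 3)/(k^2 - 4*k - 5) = (k - 3)/(k - 5)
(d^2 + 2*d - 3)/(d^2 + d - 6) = (d - 1)/(d - 2)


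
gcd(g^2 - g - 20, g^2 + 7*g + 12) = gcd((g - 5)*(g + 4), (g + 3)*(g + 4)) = g + 4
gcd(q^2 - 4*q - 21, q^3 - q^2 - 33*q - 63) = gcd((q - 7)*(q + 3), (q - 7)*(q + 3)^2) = q^2 - 4*q - 21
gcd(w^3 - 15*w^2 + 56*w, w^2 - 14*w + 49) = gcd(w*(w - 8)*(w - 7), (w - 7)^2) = w - 7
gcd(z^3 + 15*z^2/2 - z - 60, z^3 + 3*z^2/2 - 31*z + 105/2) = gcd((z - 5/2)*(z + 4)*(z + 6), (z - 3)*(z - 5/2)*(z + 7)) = z - 5/2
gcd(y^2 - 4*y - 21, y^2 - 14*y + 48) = 1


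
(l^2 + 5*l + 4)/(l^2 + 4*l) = (l + 1)/l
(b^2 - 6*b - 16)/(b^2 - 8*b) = (b + 2)/b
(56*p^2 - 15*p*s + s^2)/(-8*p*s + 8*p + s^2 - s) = (-7*p + s)/(s - 1)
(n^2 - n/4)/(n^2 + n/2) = (4*n - 1)/(2*(2*n + 1))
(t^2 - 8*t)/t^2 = (t - 8)/t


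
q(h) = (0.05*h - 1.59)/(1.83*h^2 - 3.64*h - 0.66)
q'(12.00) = 0.00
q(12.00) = -0.00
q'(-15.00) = -0.00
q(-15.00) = -0.01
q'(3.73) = 0.12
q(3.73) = -0.13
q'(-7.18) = -0.00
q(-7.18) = -0.02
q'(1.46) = 0.58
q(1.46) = 0.73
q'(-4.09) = -0.02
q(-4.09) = -0.04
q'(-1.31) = -0.26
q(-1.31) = -0.23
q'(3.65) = 0.13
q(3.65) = -0.13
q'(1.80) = 2.65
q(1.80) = 1.17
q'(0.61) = -0.48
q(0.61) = 0.71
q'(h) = (3.64 - 3.66*h)*(0.05*h - 1.59)/(1.83*h^2 - 3.64*h - 0.66)^2 + 0.05/(1.83*h^2 - 3.64*h - 0.66) = (-0.0915*h^2 + 5.8194*h - 5.8206)/(3.3489*h^4 - 13.3224*h^3 + 10.834*h^2 + 4.8048*h + 0.4356)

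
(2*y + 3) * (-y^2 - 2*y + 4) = -2*y^3 - 7*y^2 + 2*y + 12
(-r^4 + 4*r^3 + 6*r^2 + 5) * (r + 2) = -r^5 + 2*r^4 + 14*r^3 + 12*r^2 + 5*r + 10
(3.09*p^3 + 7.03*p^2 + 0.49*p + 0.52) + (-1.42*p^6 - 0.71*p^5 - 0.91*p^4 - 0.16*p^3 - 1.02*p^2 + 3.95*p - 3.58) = -1.42*p^6 - 0.71*p^5 - 0.91*p^4 + 2.93*p^3 + 6.01*p^2 + 4.44*p - 3.06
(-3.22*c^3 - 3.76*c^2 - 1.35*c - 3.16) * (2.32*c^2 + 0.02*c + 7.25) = -7.4704*c^5 - 8.7876*c^4 - 26.5522*c^3 - 34.6182*c^2 - 9.8507*c - 22.91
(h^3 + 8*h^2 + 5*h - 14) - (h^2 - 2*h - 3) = h^3 + 7*h^2 + 7*h - 11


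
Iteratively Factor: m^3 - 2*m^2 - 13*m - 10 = (m + 1)*(m^2 - 3*m - 10) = (m + 1)*(m + 2)*(m - 5)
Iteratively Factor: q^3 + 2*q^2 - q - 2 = (q + 2)*(q^2 - 1) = (q + 1)*(q + 2)*(q - 1)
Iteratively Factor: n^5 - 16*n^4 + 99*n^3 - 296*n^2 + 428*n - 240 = (n - 5)*(n^4 - 11*n^3 + 44*n^2 - 76*n + 48) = (n - 5)*(n - 2)*(n^3 - 9*n^2 + 26*n - 24) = (n - 5)*(n - 4)*(n - 2)*(n^2 - 5*n + 6) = (n - 5)*(n - 4)*(n - 2)^2*(n - 3)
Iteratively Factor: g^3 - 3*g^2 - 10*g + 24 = (g - 4)*(g^2 + g - 6) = (g - 4)*(g + 3)*(g - 2)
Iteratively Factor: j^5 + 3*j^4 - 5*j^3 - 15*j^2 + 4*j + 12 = (j + 3)*(j^4 - 5*j^2 + 4) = (j + 1)*(j + 3)*(j^3 - j^2 - 4*j + 4) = (j - 1)*(j + 1)*(j + 3)*(j^2 - 4) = (j - 2)*(j - 1)*(j + 1)*(j + 3)*(j + 2)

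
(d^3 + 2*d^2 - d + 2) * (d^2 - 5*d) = d^5 - 3*d^4 - 11*d^3 + 7*d^2 - 10*d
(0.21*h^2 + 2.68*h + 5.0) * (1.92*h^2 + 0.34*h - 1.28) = 0.4032*h^4 + 5.217*h^3 + 10.2424*h^2 - 1.7304*h - 6.4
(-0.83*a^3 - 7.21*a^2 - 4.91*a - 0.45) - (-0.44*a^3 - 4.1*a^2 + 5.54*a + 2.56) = -0.39*a^3 - 3.11*a^2 - 10.45*a - 3.01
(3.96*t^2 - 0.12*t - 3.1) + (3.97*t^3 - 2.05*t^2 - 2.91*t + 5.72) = 3.97*t^3 + 1.91*t^2 - 3.03*t + 2.62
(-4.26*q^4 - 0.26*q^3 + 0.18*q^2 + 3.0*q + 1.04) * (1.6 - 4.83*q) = 20.5758*q^5 - 5.5602*q^4 - 1.2854*q^3 - 14.202*q^2 - 0.223199999999999*q + 1.664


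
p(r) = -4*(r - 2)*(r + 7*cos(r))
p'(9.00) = 42.29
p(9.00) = -73.42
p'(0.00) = -20.00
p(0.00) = 56.00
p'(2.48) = 18.51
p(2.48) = 5.84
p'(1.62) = -14.21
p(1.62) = 1.94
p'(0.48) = -40.33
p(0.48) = 40.67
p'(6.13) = -86.36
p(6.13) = -215.55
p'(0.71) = -42.46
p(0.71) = 31.06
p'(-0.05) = -16.70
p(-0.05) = 56.92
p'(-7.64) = 326.94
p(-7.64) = -237.28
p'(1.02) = -38.20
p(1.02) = 18.36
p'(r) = -4*r - 4*(1 - 7*sin(r))*(r - 2) - 28*cos(r) = -4*r + 4*(r - 2)*(7*sin(r) - 1) - 28*cos(r)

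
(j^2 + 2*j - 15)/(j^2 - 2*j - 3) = (j + 5)/(j + 1)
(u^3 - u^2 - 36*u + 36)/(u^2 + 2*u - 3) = (u^2 - 36)/(u + 3)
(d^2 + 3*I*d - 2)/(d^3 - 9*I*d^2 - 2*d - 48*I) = (d + I)/(d^2 - 11*I*d - 24)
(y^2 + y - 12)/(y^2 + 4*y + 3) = (y^2 + y - 12)/(y^2 + 4*y + 3)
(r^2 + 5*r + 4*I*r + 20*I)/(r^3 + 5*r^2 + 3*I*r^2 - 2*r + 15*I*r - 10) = (r + 4*I)/(r^2 + 3*I*r - 2)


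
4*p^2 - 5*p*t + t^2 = (-4*p + t)*(-p + t)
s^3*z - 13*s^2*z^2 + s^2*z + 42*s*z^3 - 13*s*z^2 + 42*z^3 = (s - 7*z)*(s - 6*z)*(s*z + z)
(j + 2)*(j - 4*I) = j^2 + 2*j - 4*I*j - 8*I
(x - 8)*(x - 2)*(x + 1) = x^3 - 9*x^2 + 6*x + 16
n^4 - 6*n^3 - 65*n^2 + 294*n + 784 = (n - 8)*(n - 7)*(n + 2)*(n + 7)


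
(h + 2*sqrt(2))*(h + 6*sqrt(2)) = h^2 + 8*sqrt(2)*h + 24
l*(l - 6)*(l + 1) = l^3 - 5*l^2 - 6*l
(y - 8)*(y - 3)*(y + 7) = y^3 - 4*y^2 - 53*y + 168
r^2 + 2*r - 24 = (r - 4)*(r + 6)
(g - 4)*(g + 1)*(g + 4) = g^3 + g^2 - 16*g - 16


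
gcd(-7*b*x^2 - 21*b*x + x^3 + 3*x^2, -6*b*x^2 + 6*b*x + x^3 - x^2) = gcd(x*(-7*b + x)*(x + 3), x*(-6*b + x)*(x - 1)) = x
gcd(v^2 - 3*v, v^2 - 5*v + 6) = v - 3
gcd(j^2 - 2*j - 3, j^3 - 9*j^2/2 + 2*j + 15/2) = j^2 - 2*j - 3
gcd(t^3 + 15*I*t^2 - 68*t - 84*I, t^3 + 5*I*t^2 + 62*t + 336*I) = t^2 + 13*I*t - 42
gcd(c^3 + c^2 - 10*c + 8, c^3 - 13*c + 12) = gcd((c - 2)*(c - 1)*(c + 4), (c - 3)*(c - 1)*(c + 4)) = c^2 + 3*c - 4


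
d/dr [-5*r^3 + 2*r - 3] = 2 - 15*r^2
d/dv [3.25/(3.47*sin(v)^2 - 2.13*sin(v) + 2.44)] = (6.9225 - 22.555*sin(v))*cos(v)/(3.47*sin(v)^2 - 2.13*sin(v) + 2.44)^2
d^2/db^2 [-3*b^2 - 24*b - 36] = -6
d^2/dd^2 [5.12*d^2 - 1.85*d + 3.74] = 10.2400000000000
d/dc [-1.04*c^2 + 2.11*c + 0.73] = 2.11 - 2.08*c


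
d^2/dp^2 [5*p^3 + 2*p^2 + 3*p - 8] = 30*p + 4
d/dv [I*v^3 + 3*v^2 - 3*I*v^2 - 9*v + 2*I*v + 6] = 3*I*v^2 + 6*v*(1 - I) - 9 + 2*I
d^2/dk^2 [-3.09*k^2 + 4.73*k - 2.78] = -6.18000000000000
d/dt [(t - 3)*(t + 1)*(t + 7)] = 3*t^2 + 10*t - 17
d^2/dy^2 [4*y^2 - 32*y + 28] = 8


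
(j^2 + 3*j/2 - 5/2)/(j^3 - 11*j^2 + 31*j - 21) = (j + 5/2)/(j^2 - 10*j + 21)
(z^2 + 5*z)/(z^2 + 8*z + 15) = z/(z + 3)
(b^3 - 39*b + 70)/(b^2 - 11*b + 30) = (b^2 + 5*b - 14)/(b - 6)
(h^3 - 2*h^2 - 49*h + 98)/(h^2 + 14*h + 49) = (h^2 - 9*h + 14)/(h + 7)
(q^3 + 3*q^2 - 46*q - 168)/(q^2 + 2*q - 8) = (q^2 - q - 42)/(q - 2)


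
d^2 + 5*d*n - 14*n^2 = (d - 2*n)*(d + 7*n)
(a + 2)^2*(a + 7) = a^3 + 11*a^2 + 32*a + 28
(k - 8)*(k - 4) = k^2 - 12*k + 32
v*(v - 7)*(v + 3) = v^3 - 4*v^2 - 21*v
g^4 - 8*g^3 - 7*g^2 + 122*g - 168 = (g - 7)*(g - 3)*(g - 2)*(g + 4)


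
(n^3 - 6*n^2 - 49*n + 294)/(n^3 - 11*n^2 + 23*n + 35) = (n^2 + n - 42)/(n^2 - 4*n - 5)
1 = 1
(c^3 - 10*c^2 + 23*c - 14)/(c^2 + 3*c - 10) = (c^2 - 8*c + 7)/(c + 5)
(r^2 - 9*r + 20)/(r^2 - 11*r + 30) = (r - 4)/(r - 6)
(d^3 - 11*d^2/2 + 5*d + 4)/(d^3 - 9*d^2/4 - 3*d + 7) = 2*(2*d^2 - 7*d - 4)/(4*d^2 - d - 14)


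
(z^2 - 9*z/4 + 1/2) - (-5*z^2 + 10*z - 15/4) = 6*z^2 - 49*z/4 + 17/4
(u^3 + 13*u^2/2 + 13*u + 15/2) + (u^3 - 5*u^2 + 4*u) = 2*u^3 + 3*u^2/2 + 17*u + 15/2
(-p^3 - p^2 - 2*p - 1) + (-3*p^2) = -p^3 - 4*p^2 - 2*p - 1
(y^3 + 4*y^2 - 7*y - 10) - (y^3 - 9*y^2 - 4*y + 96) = 13*y^2 - 3*y - 106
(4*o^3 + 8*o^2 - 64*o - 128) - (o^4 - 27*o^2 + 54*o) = -o^4 + 4*o^3 + 35*o^2 - 118*o - 128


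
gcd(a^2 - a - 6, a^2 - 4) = a + 2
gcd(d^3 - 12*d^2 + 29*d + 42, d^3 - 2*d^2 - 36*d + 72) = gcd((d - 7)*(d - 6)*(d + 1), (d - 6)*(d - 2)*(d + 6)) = d - 6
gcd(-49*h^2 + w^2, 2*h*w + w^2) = 1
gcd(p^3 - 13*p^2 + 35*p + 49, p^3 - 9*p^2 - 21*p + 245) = p^2 - 14*p + 49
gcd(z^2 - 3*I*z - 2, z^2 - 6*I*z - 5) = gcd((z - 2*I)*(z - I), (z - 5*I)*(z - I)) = z - I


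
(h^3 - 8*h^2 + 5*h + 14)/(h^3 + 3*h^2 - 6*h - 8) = (h - 7)/(h + 4)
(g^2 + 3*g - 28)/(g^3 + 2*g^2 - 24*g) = (g + 7)/(g*(g + 6))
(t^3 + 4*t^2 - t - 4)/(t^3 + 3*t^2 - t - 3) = (t + 4)/(t + 3)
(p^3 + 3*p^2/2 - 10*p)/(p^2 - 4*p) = (p^2 + 3*p/2 - 10)/(p - 4)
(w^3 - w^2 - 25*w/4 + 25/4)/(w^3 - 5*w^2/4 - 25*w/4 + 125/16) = 4*(w - 1)/(4*w - 5)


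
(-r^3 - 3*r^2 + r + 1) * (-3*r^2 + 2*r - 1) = 3*r^5 + 7*r^4 - 8*r^3 + 2*r^2 + r - 1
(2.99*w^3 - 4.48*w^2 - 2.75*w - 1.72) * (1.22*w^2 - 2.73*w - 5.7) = 3.6478*w^5 - 13.6283*w^4 - 8.1676*w^3 + 30.9451*w^2 + 20.3706*w + 9.804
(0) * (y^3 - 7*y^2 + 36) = 0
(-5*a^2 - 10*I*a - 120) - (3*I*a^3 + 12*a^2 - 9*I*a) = -3*I*a^3 - 17*a^2 - I*a - 120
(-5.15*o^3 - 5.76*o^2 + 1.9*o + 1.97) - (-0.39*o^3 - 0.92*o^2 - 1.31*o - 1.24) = -4.76*o^3 - 4.84*o^2 + 3.21*o + 3.21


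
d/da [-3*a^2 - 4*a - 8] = -6*a - 4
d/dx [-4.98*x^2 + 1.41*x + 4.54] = 1.41 - 9.96*x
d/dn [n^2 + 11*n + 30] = 2*n + 11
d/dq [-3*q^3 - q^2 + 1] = q*(-9*q - 2)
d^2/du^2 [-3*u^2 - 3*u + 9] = -6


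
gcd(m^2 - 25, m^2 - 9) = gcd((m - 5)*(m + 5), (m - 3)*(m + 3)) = 1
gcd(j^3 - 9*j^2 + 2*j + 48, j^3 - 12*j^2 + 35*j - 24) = j^2 - 11*j + 24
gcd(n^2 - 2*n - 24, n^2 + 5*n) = 1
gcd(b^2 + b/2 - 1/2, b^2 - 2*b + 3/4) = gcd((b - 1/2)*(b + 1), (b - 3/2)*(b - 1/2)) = b - 1/2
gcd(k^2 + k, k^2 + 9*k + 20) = 1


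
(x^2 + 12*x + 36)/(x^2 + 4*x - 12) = (x + 6)/(x - 2)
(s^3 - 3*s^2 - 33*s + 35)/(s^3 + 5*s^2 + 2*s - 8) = (s^2 - 2*s - 35)/(s^2 + 6*s + 8)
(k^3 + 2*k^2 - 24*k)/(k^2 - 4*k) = k + 6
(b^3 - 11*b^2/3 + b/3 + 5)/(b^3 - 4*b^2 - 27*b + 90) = (b^2 - 2*b/3 - 5/3)/(b^2 - b - 30)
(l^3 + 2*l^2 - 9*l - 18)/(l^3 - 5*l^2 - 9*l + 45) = (l + 2)/(l - 5)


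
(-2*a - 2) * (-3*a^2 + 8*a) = 6*a^3 - 10*a^2 - 16*a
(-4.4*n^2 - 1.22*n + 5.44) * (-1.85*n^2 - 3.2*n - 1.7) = 8.14*n^4 + 16.337*n^3 + 1.32*n^2 - 15.334*n - 9.248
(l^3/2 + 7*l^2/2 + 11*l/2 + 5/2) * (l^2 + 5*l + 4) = l^5/2 + 6*l^4 + 25*l^3 + 44*l^2 + 69*l/2 + 10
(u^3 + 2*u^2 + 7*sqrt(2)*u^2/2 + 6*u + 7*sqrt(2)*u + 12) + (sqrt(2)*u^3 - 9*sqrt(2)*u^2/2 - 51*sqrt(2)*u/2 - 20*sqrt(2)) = u^3 + sqrt(2)*u^3 - sqrt(2)*u^2 + 2*u^2 - 37*sqrt(2)*u/2 + 6*u - 20*sqrt(2) + 12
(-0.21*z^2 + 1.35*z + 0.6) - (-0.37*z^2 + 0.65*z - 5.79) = 0.16*z^2 + 0.7*z + 6.39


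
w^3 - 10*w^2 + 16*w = w*(w - 8)*(w - 2)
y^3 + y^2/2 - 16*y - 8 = (y - 4)*(y + 1/2)*(y + 4)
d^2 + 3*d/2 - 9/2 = (d - 3/2)*(d + 3)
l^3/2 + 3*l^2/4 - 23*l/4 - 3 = (l/2 + 1/4)*(l - 3)*(l + 4)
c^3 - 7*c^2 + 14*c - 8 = (c - 4)*(c - 2)*(c - 1)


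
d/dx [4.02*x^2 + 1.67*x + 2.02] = 8.04*x + 1.67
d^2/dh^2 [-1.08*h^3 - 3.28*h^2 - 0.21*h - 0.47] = -6.48*h - 6.56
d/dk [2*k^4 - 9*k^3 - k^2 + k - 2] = 8*k^3 - 27*k^2 - 2*k + 1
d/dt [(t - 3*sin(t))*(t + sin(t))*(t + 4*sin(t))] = 2*t^2*cos(t) + 3*t^2 + 4*t*sin(t) - 11*t*sin(2*t) - 36*sin(t)^2*cos(t) - 11*sin(t)^2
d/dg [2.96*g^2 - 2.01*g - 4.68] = 5.92*g - 2.01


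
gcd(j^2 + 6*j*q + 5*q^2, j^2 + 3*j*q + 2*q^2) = j + q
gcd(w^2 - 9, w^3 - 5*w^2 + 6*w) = w - 3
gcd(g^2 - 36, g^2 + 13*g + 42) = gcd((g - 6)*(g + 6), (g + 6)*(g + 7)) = g + 6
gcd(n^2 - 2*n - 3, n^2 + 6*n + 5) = n + 1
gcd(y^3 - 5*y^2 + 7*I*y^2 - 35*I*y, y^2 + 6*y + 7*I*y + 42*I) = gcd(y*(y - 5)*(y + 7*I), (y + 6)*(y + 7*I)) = y + 7*I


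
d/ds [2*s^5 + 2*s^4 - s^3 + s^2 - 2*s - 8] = 10*s^4 + 8*s^3 - 3*s^2 + 2*s - 2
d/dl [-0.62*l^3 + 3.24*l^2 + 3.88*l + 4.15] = -1.86*l^2 + 6.48*l + 3.88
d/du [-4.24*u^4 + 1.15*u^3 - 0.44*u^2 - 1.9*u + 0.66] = -16.96*u^3 + 3.45*u^2 - 0.88*u - 1.9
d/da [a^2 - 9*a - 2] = 2*a - 9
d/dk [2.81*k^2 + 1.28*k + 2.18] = 5.62*k + 1.28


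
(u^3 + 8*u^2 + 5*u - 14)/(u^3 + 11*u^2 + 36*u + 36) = (u^2 + 6*u - 7)/(u^2 + 9*u + 18)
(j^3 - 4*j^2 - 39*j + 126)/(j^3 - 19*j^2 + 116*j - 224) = (j^2 + 3*j - 18)/(j^2 - 12*j + 32)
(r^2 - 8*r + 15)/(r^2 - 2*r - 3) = (r - 5)/(r + 1)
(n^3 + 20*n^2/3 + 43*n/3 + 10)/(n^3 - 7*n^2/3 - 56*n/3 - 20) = (n + 3)/(n - 6)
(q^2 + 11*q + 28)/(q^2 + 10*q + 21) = (q + 4)/(q + 3)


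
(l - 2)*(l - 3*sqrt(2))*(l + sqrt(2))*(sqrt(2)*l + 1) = sqrt(2)*l^4 - 3*l^3 - 2*sqrt(2)*l^3 - 8*sqrt(2)*l^2 + 6*l^2 - 6*l + 16*sqrt(2)*l + 12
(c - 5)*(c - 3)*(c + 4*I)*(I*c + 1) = I*c^4 - 3*c^3 - 8*I*c^3 + 24*c^2 + 19*I*c^2 - 45*c - 32*I*c + 60*I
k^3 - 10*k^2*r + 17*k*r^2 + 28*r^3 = (k - 7*r)*(k - 4*r)*(k + r)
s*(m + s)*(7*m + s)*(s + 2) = 7*m^2*s^2 + 14*m^2*s + 8*m*s^3 + 16*m*s^2 + s^4 + 2*s^3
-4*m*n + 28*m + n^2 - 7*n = (-4*m + n)*(n - 7)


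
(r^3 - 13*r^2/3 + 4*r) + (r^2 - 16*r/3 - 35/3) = r^3 - 10*r^2/3 - 4*r/3 - 35/3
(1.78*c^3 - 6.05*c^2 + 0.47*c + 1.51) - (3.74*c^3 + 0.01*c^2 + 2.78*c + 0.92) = -1.96*c^3 - 6.06*c^2 - 2.31*c + 0.59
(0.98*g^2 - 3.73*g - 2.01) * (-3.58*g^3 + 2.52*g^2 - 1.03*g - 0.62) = -3.5084*g^5 + 15.823*g^4 - 3.2132*g^3 - 1.8309*g^2 + 4.3829*g + 1.2462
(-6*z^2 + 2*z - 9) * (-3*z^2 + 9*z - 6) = 18*z^4 - 60*z^3 + 81*z^2 - 93*z + 54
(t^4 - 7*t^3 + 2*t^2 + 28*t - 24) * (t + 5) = t^5 - 2*t^4 - 33*t^3 + 38*t^2 + 116*t - 120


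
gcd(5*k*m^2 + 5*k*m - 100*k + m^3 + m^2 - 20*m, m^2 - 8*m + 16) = m - 4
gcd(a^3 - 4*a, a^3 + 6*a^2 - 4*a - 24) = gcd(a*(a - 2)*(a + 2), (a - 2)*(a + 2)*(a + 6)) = a^2 - 4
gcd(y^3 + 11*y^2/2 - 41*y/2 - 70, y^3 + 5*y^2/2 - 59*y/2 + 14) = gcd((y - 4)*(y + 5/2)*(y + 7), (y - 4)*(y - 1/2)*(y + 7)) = y^2 + 3*y - 28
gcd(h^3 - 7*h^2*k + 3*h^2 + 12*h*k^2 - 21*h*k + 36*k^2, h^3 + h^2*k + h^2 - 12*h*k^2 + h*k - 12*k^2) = h - 3*k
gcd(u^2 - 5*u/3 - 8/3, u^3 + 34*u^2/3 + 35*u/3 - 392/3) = u - 8/3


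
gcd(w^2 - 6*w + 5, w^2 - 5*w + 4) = w - 1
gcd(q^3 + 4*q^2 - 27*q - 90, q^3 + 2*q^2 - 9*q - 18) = q + 3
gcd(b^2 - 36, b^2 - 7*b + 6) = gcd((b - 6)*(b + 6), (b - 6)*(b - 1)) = b - 6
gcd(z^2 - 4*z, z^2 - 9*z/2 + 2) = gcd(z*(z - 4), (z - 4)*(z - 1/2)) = z - 4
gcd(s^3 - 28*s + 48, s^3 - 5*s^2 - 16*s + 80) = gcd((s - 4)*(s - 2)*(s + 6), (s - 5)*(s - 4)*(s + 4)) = s - 4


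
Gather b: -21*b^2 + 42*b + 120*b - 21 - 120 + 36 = -21*b^2 + 162*b - 105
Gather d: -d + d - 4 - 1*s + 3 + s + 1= 0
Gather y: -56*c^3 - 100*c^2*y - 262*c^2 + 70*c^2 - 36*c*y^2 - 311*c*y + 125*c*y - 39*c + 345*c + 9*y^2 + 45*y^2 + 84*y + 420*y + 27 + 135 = -56*c^3 - 192*c^2 + 306*c + y^2*(54 - 36*c) + y*(-100*c^2 - 186*c + 504) + 162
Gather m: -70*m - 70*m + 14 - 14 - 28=-140*m - 28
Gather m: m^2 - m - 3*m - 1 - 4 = m^2 - 4*m - 5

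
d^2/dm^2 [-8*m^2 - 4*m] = -16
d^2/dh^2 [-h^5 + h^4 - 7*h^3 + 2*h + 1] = 2*h*(-10*h^2 + 6*h - 21)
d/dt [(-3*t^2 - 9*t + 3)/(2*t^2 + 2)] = 3*(3*t^2 - 4*t - 3)/(2*(t^4 + 2*t^2 + 1))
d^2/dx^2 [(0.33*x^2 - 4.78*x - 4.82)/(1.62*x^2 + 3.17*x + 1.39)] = (-28.478628*x^3 - 80.356212*x^2 - 83.9341440000001*x - 31.76463)/(4.251528*x^6 + 24.958044*x^5 + 59.781402*x^4 + 74.684249*x^3 + 51.293919*x^2 + 18.374271*x + 2.685619)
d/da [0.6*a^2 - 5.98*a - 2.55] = 1.2*a - 5.98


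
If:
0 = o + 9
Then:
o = -9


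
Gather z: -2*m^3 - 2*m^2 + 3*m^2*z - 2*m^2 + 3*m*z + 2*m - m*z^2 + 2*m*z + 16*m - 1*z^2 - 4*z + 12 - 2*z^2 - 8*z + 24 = -2*m^3 - 4*m^2 + 18*m + z^2*(-m - 3) + z*(3*m^2 + 5*m - 12) + 36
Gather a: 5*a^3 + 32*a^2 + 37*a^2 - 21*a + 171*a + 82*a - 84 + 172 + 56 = 5*a^3 + 69*a^2 + 232*a + 144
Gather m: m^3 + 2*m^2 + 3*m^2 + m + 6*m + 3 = m^3 + 5*m^2 + 7*m + 3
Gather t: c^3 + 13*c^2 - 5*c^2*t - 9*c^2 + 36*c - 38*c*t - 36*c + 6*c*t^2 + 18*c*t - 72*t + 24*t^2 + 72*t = c^3 + 4*c^2 + t^2*(6*c + 24) + t*(-5*c^2 - 20*c)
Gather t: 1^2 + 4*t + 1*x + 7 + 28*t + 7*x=32*t + 8*x + 8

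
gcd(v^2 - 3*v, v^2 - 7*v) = v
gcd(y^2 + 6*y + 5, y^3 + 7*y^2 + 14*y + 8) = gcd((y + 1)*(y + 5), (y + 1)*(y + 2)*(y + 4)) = y + 1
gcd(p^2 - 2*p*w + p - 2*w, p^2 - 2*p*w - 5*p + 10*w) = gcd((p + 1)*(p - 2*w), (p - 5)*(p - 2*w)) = p - 2*w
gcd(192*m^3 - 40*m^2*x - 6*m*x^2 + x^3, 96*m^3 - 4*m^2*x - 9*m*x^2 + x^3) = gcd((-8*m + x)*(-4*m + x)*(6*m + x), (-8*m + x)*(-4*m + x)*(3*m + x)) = 32*m^2 - 12*m*x + x^2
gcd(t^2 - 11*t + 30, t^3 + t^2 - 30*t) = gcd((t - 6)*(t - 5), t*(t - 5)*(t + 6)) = t - 5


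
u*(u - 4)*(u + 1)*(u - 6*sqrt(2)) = u^4 - 6*sqrt(2)*u^3 - 3*u^3 - 4*u^2 + 18*sqrt(2)*u^2 + 24*sqrt(2)*u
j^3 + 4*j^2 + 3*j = j*(j + 1)*(j + 3)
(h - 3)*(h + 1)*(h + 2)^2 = h^4 + 2*h^3 - 7*h^2 - 20*h - 12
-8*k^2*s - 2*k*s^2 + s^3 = s*(-4*k + s)*(2*k + s)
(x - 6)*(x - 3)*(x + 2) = x^3 - 7*x^2 + 36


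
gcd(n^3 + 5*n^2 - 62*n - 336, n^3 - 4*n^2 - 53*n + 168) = n^2 - n - 56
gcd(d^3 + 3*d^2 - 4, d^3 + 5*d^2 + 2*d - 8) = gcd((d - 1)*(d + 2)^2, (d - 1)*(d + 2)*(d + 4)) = d^2 + d - 2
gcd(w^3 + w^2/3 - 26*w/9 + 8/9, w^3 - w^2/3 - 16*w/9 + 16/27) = w^2 - 5*w/3 + 4/9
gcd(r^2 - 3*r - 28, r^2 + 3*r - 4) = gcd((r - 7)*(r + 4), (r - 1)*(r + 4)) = r + 4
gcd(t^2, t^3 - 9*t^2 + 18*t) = t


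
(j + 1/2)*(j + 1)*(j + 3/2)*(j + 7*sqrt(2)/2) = j^4 + 3*j^3 + 7*sqrt(2)*j^3/2 + 11*j^2/4 + 21*sqrt(2)*j^2/2 + 3*j/4 + 77*sqrt(2)*j/8 + 21*sqrt(2)/8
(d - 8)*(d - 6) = d^2 - 14*d + 48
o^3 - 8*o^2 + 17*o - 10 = (o - 5)*(o - 2)*(o - 1)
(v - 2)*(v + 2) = v^2 - 4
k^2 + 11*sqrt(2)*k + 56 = (k + 4*sqrt(2))*(k + 7*sqrt(2))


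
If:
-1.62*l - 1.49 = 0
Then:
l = -0.92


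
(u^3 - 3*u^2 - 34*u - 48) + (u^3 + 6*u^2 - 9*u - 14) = 2*u^3 + 3*u^2 - 43*u - 62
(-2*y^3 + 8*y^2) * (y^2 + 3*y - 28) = -2*y^5 + 2*y^4 + 80*y^3 - 224*y^2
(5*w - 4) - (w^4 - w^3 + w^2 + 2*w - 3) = -w^4 + w^3 - w^2 + 3*w - 1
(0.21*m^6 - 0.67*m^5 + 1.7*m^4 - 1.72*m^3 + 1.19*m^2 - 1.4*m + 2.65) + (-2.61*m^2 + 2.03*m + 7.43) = 0.21*m^6 - 0.67*m^5 + 1.7*m^4 - 1.72*m^3 - 1.42*m^2 + 0.63*m + 10.08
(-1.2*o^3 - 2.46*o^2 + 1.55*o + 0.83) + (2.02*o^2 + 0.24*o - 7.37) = -1.2*o^3 - 0.44*o^2 + 1.79*o - 6.54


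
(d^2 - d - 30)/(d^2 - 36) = (d + 5)/(d + 6)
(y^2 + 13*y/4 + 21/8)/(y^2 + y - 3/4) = (4*y + 7)/(2*(2*y - 1))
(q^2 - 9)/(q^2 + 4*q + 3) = (q - 3)/(q + 1)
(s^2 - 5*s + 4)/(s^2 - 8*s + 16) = (s - 1)/(s - 4)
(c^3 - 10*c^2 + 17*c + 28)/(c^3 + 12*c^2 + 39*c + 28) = (c^2 - 11*c + 28)/(c^2 + 11*c + 28)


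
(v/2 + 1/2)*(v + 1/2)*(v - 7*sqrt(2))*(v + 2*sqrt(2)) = v^4/2 - 5*sqrt(2)*v^3/2 + 3*v^3/4 - 55*v^2/4 - 15*sqrt(2)*v^2/4 - 21*v - 5*sqrt(2)*v/4 - 7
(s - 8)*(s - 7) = s^2 - 15*s + 56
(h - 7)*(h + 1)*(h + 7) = h^3 + h^2 - 49*h - 49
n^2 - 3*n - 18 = (n - 6)*(n + 3)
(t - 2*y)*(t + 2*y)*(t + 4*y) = t^3 + 4*t^2*y - 4*t*y^2 - 16*y^3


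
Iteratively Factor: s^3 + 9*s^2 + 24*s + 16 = (s + 1)*(s^2 + 8*s + 16) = (s + 1)*(s + 4)*(s + 4)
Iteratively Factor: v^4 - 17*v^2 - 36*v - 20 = (v + 2)*(v^3 - 2*v^2 - 13*v - 10) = (v + 2)^2*(v^2 - 4*v - 5) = (v - 5)*(v + 2)^2*(v + 1)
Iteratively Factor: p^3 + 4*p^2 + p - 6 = (p + 3)*(p^2 + p - 2) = (p - 1)*(p + 3)*(p + 2)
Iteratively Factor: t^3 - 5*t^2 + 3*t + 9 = (t + 1)*(t^2 - 6*t + 9) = (t - 3)*(t + 1)*(t - 3)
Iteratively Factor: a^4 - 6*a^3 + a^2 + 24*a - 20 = (a - 2)*(a^3 - 4*a^2 - 7*a + 10) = (a - 2)*(a + 2)*(a^2 - 6*a + 5) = (a - 2)*(a - 1)*(a + 2)*(a - 5)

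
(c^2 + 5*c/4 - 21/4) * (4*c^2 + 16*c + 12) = 4*c^4 + 21*c^3 + 11*c^2 - 69*c - 63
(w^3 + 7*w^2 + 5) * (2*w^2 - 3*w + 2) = 2*w^5 + 11*w^4 - 19*w^3 + 24*w^2 - 15*w + 10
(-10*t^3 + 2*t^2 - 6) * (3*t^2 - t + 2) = -30*t^5 + 16*t^4 - 22*t^3 - 14*t^2 + 6*t - 12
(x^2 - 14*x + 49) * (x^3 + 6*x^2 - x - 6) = x^5 - 8*x^4 - 36*x^3 + 302*x^2 + 35*x - 294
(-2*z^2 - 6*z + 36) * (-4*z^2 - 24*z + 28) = 8*z^4 + 72*z^3 - 56*z^2 - 1032*z + 1008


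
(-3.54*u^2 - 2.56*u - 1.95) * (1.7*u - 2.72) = -6.018*u^3 + 5.2768*u^2 + 3.6482*u + 5.304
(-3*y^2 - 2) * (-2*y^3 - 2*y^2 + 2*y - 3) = 6*y^5 + 6*y^4 - 2*y^3 + 13*y^2 - 4*y + 6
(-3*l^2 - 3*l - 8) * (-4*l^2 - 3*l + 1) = 12*l^4 + 21*l^3 + 38*l^2 + 21*l - 8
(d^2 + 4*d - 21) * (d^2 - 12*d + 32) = d^4 - 8*d^3 - 37*d^2 + 380*d - 672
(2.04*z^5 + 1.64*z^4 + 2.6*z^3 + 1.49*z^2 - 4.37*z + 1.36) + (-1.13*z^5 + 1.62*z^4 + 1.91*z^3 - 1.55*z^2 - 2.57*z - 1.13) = 0.91*z^5 + 3.26*z^4 + 4.51*z^3 - 0.0600000000000001*z^2 - 6.94*z + 0.23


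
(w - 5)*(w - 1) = w^2 - 6*w + 5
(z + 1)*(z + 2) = z^2 + 3*z + 2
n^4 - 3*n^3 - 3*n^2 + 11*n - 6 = (n - 3)*(n - 1)^2*(n + 2)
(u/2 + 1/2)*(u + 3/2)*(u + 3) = u^3/2 + 11*u^2/4 + 9*u/2 + 9/4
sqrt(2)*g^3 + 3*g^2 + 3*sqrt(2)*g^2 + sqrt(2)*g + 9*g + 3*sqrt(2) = (g + 3)*(g + sqrt(2))*(sqrt(2)*g + 1)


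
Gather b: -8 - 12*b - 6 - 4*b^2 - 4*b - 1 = -4*b^2 - 16*b - 15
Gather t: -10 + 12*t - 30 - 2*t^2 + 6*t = -2*t^2 + 18*t - 40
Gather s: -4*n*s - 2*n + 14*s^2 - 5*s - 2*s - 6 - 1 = -2*n + 14*s^2 + s*(-4*n - 7) - 7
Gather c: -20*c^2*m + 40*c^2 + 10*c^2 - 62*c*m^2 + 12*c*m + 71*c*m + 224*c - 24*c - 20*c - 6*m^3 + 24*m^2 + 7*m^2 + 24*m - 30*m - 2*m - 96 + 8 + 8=c^2*(50 - 20*m) + c*(-62*m^2 + 83*m + 180) - 6*m^3 + 31*m^2 - 8*m - 80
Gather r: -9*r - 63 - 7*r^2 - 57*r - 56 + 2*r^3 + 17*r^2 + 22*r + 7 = 2*r^3 + 10*r^2 - 44*r - 112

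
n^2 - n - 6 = (n - 3)*(n + 2)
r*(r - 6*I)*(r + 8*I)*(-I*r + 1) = -I*r^4 + 3*r^3 - 46*I*r^2 + 48*r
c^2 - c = c*(c - 1)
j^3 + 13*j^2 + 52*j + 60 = (j + 2)*(j + 5)*(j + 6)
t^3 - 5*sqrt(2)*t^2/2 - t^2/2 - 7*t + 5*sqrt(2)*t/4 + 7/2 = (t - 1/2)*(t - 7*sqrt(2)/2)*(t + sqrt(2))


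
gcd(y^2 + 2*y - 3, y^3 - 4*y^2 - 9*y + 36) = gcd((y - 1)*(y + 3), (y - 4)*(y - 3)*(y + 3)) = y + 3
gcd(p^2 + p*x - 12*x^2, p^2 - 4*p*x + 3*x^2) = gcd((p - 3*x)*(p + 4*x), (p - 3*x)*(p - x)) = -p + 3*x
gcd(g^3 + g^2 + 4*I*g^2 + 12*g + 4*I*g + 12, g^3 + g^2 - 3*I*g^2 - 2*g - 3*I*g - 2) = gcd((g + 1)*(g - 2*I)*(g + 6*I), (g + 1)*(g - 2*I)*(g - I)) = g^2 + g*(1 - 2*I) - 2*I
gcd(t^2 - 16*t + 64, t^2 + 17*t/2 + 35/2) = 1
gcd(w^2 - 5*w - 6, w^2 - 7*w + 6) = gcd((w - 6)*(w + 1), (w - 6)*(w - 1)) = w - 6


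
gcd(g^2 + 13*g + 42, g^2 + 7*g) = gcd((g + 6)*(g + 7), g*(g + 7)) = g + 7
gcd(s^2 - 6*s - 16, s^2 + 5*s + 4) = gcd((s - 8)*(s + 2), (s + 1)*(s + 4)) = 1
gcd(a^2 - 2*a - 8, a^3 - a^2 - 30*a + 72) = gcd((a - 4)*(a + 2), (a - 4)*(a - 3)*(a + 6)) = a - 4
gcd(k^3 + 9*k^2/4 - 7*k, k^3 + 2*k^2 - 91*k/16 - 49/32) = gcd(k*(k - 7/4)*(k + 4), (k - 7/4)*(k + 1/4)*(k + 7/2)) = k - 7/4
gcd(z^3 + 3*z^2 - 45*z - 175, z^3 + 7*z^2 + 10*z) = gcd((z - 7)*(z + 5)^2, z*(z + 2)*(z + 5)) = z + 5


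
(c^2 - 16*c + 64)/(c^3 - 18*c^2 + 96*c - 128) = 1/(c - 2)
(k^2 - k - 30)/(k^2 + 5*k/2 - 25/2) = 2*(k - 6)/(2*k - 5)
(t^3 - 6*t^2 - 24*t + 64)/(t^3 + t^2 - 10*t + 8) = (t - 8)/(t - 1)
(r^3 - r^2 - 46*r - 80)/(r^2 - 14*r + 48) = (r^2 + 7*r + 10)/(r - 6)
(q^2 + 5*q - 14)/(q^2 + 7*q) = (q - 2)/q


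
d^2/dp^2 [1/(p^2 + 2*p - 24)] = 2*(-p^2 - 2*p + 4*(p + 1)^2 + 24)/(p^2 + 2*p - 24)^3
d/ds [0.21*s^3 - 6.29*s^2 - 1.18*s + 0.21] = 0.63*s^2 - 12.58*s - 1.18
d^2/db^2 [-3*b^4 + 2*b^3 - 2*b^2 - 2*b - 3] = -36*b^2 + 12*b - 4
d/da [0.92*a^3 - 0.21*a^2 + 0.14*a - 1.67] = 2.76*a^2 - 0.42*a + 0.14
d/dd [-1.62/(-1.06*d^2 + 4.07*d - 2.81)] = (6.5934 - 3.4344*d)/(1.06*d^2 - 4.07*d + 2.81)^2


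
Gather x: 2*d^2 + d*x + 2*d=2*d^2 + d*x + 2*d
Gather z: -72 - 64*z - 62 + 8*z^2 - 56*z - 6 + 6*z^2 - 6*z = 14*z^2 - 126*z - 140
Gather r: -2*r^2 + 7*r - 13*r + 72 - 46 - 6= -2*r^2 - 6*r + 20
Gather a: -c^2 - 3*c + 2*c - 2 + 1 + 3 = -c^2 - c + 2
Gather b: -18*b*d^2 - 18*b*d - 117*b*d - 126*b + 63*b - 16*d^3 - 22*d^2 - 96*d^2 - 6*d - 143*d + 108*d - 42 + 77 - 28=b*(-18*d^2 - 135*d - 63) - 16*d^3 - 118*d^2 - 41*d + 7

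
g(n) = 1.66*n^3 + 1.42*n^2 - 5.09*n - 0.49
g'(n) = 4.98*n^2 + 2.84*n - 5.09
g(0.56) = -2.60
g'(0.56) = -1.94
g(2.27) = 14.69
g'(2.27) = 27.02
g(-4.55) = -104.30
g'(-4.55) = 85.09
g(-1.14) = 4.70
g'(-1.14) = -1.86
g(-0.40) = 1.67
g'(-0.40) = -5.43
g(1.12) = -2.08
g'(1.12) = 4.34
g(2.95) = 39.47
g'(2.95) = 46.63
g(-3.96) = -61.15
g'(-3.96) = 61.76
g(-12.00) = -2603.41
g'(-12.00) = 677.95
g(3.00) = 41.84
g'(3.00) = 48.25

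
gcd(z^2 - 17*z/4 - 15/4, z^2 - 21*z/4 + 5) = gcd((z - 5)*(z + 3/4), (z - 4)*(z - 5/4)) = 1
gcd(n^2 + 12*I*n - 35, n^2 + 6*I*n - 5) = n + 5*I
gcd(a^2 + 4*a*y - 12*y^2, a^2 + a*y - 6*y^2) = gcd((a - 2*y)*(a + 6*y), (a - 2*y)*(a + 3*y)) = -a + 2*y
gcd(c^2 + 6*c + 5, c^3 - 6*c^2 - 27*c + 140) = c + 5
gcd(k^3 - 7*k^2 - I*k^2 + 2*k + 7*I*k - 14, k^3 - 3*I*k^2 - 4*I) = k^2 - I*k + 2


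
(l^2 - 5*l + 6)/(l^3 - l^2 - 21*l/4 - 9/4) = 4*(l - 2)/(4*l^2 + 8*l + 3)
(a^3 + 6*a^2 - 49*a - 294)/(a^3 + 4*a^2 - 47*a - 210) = (a + 7)/(a + 5)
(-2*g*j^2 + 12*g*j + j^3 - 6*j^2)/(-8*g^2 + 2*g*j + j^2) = j*(j - 6)/(4*g + j)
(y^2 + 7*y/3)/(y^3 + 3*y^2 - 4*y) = (y + 7/3)/(y^2 + 3*y - 4)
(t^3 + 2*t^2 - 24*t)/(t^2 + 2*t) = (t^2 + 2*t - 24)/(t + 2)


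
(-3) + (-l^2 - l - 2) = -l^2 - l - 5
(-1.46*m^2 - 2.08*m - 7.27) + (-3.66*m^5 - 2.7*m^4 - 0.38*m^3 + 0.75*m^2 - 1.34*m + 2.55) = -3.66*m^5 - 2.7*m^4 - 0.38*m^3 - 0.71*m^2 - 3.42*m - 4.72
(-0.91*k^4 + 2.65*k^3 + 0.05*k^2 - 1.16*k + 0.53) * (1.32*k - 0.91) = -1.2012*k^5 + 4.3261*k^4 - 2.3455*k^3 - 1.5767*k^2 + 1.7552*k - 0.4823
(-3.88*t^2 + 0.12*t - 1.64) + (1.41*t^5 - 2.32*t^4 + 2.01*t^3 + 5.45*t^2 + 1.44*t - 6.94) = 1.41*t^5 - 2.32*t^4 + 2.01*t^3 + 1.57*t^2 + 1.56*t - 8.58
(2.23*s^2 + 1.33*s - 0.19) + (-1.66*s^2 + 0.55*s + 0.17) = 0.57*s^2 + 1.88*s - 0.02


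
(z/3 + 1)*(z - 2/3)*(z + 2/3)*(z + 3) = z^4/3 + 2*z^3 + 77*z^2/27 - 8*z/9 - 4/3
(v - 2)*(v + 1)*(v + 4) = v^3 + 3*v^2 - 6*v - 8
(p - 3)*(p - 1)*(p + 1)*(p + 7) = p^4 + 4*p^3 - 22*p^2 - 4*p + 21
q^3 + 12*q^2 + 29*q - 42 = (q - 1)*(q + 6)*(q + 7)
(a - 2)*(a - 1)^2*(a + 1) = a^4 - 3*a^3 + a^2 + 3*a - 2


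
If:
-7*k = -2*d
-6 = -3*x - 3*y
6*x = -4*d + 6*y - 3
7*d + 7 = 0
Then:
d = -1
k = -2/7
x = 13/12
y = 11/12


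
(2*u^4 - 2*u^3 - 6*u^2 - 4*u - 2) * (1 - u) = -2*u^5 + 4*u^4 + 4*u^3 - 2*u^2 - 2*u - 2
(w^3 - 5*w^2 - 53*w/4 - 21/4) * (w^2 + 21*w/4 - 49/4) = w^5 + w^4/4 - 207*w^3/4 - 217*w^2/16 + 539*w/4 + 1029/16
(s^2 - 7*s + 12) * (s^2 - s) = s^4 - 8*s^3 + 19*s^2 - 12*s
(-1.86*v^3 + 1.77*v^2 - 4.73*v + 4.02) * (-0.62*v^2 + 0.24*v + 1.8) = 1.1532*v^5 - 1.5438*v^4 + 0.00939999999999985*v^3 - 0.4416*v^2 - 7.5492*v + 7.236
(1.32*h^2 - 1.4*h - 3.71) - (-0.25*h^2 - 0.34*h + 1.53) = 1.57*h^2 - 1.06*h - 5.24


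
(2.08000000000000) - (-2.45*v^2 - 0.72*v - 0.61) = 2.45*v^2 + 0.72*v + 2.69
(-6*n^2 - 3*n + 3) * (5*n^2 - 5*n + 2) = -30*n^4 + 15*n^3 + 18*n^2 - 21*n + 6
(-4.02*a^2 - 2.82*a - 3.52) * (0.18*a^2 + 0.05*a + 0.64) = -0.7236*a^4 - 0.7086*a^3 - 3.3474*a^2 - 1.9808*a - 2.2528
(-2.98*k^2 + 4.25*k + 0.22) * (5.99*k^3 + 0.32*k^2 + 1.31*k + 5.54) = -17.8502*k^5 + 24.5039*k^4 - 1.226*k^3 - 10.8713*k^2 + 23.8332*k + 1.2188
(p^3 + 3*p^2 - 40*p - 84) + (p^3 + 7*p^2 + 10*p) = 2*p^3 + 10*p^2 - 30*p - 84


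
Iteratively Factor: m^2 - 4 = (m + 2)*(m - 2)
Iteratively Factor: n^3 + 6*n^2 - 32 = (n - 2)*(n^2 + 8*n + 16) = (n - 2)*(n + 4)*(n + 4)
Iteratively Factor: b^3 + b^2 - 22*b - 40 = (b + 2)*(b^2 - b - 20) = (b - 5)*(b + 2)*(b + 4)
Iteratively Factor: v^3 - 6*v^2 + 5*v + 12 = (v + 1)*(v^2 - 7*v + 12) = (v - 4)*(v + 1)*(v - 3)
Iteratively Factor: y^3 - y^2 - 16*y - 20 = (y + 2)*(y^2 - 3*y - 10) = (y - 5)*(y + 2)*(y + 2)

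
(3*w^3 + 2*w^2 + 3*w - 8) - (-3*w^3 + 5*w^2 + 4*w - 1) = 6*w^3 - 3*w^2 - w - 7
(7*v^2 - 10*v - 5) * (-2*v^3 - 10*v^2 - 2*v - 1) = -14*v^5 - 50*v^4 + 96*v^3 + 63*v^2 + 20*v + 5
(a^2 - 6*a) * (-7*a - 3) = -7*a^3 + 39*a^2 + 18*a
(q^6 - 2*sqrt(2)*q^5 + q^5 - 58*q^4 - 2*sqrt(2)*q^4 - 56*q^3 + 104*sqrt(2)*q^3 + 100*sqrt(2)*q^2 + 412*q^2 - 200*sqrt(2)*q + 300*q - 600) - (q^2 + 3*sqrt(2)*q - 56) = q^6 - 2*sqrt(2)*q^5 + q^5 - 58*q^4 - 2*sqrt(2)*q^4 - 56*q^3 + 104*sqrt(2)*q^3 + 100*sqrt(2)*q^2 + 411*q^2 - 203*sqrt(2)*q + 300*q - 544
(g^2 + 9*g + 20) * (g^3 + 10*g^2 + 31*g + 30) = g^5 + 19*g^4 + 141*g^3 + 509*g^2 + 890*g + 600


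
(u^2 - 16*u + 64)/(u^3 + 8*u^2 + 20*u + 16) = (u^2 - 16*u + 64)/(u^3 + 8*u^2 + 20*u + 16)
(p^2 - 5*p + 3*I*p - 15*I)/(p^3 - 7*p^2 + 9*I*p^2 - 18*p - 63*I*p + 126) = (p - 5)/(p^2 + p*(-7 + 6*I) - 42*I)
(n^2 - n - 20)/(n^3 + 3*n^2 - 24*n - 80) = 1/(n + 4)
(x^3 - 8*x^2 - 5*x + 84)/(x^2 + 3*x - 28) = (x^2 - 4*x - 21)/(x + 7)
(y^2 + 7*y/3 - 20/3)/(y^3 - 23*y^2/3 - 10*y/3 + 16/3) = (3*y^2 + 7*y - 20)/(3*y^3 - 23*y^2 - 10*y + 16)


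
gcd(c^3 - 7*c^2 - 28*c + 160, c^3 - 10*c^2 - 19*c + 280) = c^2 - 3*c - 40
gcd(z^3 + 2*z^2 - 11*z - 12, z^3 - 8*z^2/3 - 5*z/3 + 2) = z^2 - 2*z - 3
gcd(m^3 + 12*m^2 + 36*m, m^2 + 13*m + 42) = m + 6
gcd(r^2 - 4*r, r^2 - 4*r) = r^2 - 4*r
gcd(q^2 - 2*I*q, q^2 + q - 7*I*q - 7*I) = 1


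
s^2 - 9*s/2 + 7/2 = (s - 7/2)*(s - 1)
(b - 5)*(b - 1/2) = b^2 - 11*b/2 + 5/2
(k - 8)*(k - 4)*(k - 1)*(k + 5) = k^4 - 8*k^3 - 21*k^2 + 188*k - 160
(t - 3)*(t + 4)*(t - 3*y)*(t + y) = t^4 - 2*t^3*y + t^3 - 3*t^2*y^2 - 2*t^2*y - 12*t^2 - 3*t*y^2 + 24*t*y + 36*y^2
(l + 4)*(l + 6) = l^2 + 10*l + 24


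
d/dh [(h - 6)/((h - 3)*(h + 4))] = (-h^2 + 12*h - 6)/(h^4 + 2*h^3 - 23*h^2 - 24*h + 144)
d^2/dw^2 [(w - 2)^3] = 6*w - 12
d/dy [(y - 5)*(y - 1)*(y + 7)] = 3*y^2 + 2*y - 37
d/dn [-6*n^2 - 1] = -12*n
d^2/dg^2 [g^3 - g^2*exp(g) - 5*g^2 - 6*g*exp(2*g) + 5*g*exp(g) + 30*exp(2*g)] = -g^2*exp(g) - 24*g*exp(2*g) + g*exp(g) + 6*g + 96*exp(2*g) + 8*exp(g) - 10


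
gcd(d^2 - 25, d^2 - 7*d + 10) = d - 5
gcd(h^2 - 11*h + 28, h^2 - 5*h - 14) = h - 7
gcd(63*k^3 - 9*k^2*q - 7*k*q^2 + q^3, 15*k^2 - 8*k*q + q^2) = -3*k + q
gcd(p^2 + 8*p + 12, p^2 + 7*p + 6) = p + 6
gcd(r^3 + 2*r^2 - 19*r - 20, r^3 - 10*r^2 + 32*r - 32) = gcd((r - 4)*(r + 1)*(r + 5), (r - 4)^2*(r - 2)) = r - 4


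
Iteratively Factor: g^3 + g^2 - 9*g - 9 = (g - 3)*(g^2 + 4*g + 3) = (g - 3)*(g + 3)*(g + 1)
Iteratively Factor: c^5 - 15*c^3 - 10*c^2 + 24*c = (c)*(c^4 - 15*c^2 - 10*c + 24) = c*(c + 2)*(c^3 - 2*c^2 - 11*c + 12) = c*(c + 2)*(c + 3)*(c^2 - 5*c + 4) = c*(c - 4)*(c + 2)*(c + 3)*(c - 1)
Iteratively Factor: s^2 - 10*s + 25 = (s - 5)*(s - 5)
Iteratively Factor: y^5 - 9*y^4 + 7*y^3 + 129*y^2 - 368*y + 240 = (y - 1)*(y^4 - 8*y^3 - y^2 + 128*y - 240) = (y - 4)*(y - 1)*(y^3 - 4*y^2 - 17*y + 60) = (y - 5)*(y - 4)*(y - 1)*(y^2 + y - 12) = (y - 5)*(y - 4)*(y - 1)*(y + 4)*(y - 3)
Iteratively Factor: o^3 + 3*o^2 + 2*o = (o + 1)*(o^2 + 2*o) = (o + 1)*(o + 2)*(o)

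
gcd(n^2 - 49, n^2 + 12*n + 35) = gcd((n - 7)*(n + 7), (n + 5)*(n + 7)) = n + 7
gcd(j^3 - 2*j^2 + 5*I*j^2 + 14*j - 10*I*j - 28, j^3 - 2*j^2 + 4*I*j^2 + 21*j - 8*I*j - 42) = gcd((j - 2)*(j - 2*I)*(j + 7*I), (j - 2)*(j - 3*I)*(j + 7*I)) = j^2 + j*(-2 + 7*I) - 14*I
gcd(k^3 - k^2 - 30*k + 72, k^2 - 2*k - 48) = k + 6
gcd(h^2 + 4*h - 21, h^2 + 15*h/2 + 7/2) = h + 7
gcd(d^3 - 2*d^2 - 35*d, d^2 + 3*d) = d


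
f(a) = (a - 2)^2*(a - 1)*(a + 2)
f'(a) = (a - 2)^2*(a - 1) + (a - 2)^2*(a + 2) + (a - 1)*(a + 2)*(2*a - 4) = 4*a^3 - 9*a^2 - 4*a + 12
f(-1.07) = -18.14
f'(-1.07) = 1.08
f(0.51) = -2.73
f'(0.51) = 8.15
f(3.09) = 12.64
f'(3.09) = 31.72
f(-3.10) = 117.31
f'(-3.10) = -181.25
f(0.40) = -3.69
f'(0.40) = 9.22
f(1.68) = 0.26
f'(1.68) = -1.16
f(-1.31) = -17.46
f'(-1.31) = -7.20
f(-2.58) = 43.56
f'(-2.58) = -106.28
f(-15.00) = 60112.00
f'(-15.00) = -15453.00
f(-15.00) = 60112.00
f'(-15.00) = -15453.00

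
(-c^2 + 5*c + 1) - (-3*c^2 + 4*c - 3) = 2*c^2 + c + 4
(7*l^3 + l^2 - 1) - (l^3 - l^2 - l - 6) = 6*l^3 + 2*l^2 + l + 5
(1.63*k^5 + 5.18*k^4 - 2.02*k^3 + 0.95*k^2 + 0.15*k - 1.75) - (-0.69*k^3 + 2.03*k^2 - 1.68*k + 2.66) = 1.63*k^5 + 5.18*k^4 - 1.33*k^3 - 1.08*k^2 + 1.83*k - 4.41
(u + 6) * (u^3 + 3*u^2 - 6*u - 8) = u^4 + 9*u^3 + 12*u^2 - 44*u - 48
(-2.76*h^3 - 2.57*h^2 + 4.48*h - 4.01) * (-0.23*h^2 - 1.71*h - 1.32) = 0.6348*h^5 + 5.3107*h^4 + 7.0075*h^3 - 3.3461*h^2 + 0.943499999999998*h + 5.2932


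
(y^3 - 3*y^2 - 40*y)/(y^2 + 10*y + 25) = y*(y - 8)/(y + 5)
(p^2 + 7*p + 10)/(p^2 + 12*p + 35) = (p + 2)/(p + 7)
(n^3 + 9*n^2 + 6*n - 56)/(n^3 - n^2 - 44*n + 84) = (n + 4)/(n - 6)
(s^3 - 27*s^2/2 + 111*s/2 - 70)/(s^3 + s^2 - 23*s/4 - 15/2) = 2*(s^2 - 11*s + 28)/(2*s^2 + 7*s + 6)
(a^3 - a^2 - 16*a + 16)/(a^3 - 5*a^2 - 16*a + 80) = (a - 1)/(a - 5)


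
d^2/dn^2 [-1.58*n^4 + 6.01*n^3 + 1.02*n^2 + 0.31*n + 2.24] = -18.96*n^2 + 36.06*n + 2.04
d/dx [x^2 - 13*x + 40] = 2*x - 13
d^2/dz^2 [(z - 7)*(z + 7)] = 2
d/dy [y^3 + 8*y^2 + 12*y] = 3*y^2 + 16*y + 12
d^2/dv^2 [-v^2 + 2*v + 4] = -2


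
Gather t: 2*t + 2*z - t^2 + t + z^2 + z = -t^2 + 3*t + z^2 + 3*z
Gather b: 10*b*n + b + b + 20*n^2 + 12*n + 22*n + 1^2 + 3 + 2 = b*(10*n + 2) + 20*n^2 + 34*n + 6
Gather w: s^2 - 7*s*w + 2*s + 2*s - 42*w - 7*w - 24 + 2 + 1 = s^2 + 4*s + w*(-7*s - 49) - 21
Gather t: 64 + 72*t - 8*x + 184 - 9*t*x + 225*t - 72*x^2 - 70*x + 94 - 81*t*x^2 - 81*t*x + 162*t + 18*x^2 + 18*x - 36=t*(-81*x^2 - 90*x + 459) - 54*x^2 - 60*x + 306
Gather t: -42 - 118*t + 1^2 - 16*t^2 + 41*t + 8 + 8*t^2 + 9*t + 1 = -8*t^2 - 68*t - 32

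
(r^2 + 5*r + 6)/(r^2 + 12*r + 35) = (r^2 + 5*r + 6)/(r^2 + 12*r + 35)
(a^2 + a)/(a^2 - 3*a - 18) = a*(a + 1)/(a^2 - 3*a - 18)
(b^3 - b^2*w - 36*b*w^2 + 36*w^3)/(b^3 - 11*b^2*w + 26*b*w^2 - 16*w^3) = (b^2 - 36*w^2)/(b^2 - 10*b*w + 16*w^2)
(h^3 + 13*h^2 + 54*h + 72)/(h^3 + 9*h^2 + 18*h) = (h + 4)/h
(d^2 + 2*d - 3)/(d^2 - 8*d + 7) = (d + 3)/(d - 7)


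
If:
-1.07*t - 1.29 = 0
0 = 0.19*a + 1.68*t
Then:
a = 10.66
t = -1.21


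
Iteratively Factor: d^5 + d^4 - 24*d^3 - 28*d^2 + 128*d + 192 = (d + 2)*(d^4 - d^3 - 22*d^2 + 16*d + 96) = (d + 2)^2*(d^3 - 3*d^2 - 16*d + 48) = (d - 4)*(d + 2)^2*(d^2 + d - 12) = (d - 4)*(d + 2)^2*(d + 4)*(d - 3)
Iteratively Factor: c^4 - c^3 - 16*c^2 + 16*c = (c)*(c^3 - c^2 - 16*c + 16) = c*(c - 1)*(c^2 - 16) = c*(c - 1)*(c + 4)*(c - 4)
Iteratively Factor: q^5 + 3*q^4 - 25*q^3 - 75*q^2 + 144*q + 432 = (q + 3)*(q^4 - 25*q^2 + 144) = (q - 4)*(q + 3)*(q^3 + 4*q^2 - 9*q - 36) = (q - 4)*(q + 3)*(q + 4)*(q^2 - 9) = (q - 4)*(q - 3)*(q + 3)*(q + 4)*(q + 3)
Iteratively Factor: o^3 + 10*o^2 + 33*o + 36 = (o + 3)*(o^2 + 7*o + 12) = (o + 3)^2*(o + 4)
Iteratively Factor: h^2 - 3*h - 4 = (h + 1)*(h - 4)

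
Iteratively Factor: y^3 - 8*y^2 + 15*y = (y)*(y^2 - 8*y + 15) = y*(y - 5)*(y - 3)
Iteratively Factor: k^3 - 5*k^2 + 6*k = (k - 2)*(k^2 - 3*k) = k*(k - 2)*(k - 3)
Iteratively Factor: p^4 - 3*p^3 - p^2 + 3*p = (p - 3)*(p^3 - p) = (p - 3)*(p - 1)*(p^2 + p) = p*(p - 3)*(p - 1)*(p + 1)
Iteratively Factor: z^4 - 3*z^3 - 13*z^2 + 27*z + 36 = (z - 3)*(z^3 - 13*z - 12) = (z - 3)*(z + 3)*(z^2 - 3*z - 4) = (z - 3)*(z + 1)*(z + 3)*(z - 4)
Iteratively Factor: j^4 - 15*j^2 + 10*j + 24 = (j + 1)*(j^3 - j^2 - 14*j + 24) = (j - 3)*(j + 1)*(j^2 + 2*j - 8) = (j - 3)*(j + 1)*(j + 4)*(j - 2)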